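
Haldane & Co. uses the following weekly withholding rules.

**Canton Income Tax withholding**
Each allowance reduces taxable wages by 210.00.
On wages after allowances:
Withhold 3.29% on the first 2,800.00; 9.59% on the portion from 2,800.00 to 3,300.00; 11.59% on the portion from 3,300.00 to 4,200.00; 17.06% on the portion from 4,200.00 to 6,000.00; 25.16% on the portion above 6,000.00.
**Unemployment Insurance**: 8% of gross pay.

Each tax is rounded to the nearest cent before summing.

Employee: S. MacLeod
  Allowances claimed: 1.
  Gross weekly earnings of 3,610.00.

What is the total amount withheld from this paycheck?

440.46

Canton Income Tax: taxable = 3,610.00 − 1×210.00 = 3,400.00
  140.07 + 11.59% × (3,400.00 − 3,300.00) = 140.07 + 11.59% × 100.00 = 151.66
Unemployment Insurance: 8% × 3,610.00 = 288.80
Total: 151.66 + 288.80 = 440.46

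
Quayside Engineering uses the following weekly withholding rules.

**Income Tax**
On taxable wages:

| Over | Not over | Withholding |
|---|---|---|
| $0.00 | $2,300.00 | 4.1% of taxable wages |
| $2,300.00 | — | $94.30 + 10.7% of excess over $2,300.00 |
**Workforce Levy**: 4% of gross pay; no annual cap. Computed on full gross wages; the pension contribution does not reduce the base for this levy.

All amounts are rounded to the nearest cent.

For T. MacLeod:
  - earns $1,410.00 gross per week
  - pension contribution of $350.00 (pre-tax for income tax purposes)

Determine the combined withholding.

Income Tax: taxable = $1,410.00 − $350.00 = $1,060.00
  4.1% × $1,060.00 = $43.46
Workforce Levy: 4% × $1,410.00 = $56.40
Total: $43.46 + $56.40 = $99.86

$99.86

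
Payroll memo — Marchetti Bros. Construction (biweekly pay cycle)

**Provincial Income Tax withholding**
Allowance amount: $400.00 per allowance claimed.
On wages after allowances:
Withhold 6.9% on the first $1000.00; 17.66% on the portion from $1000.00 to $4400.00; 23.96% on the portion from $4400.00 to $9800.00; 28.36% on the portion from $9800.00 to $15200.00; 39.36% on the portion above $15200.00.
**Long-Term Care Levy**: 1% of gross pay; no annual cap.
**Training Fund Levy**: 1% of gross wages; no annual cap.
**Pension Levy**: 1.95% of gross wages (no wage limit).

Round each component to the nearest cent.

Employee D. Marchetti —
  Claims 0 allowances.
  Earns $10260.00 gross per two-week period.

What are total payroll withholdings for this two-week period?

Provincial Income Tax: taxable = $10260.00
  $1963.28 + 28.36% × ($10260.00 − $9800.00) = $1963.28 + 28.36% × $460.00 = $2093.74
Long-Term Care Levy: 1% × $10260.00 = $102.60
Training Fund Levy: 1% × $10260.00 = $102.60
Pension Levy: 1.95% × $10260.00 = $200.07
Total: $2093.74 + $102.60 + $102.60 + $200.07 = $2499.01

$2499.01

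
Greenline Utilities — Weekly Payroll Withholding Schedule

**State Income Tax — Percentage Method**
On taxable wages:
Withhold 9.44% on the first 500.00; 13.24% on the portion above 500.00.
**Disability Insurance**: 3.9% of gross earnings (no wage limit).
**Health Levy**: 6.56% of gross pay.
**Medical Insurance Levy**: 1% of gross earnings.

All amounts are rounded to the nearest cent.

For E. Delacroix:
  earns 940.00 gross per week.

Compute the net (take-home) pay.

State Income Tax: taxable = 940.00
  47.20 + 13.24% × (940.00 − 500.00) = 47.20 + 13.24% × 440.00 = 105.46
Disability Insurance: 3.9% × 940.00 = 36.66
Health Levy: 6.56% × 940.00 = 61.66
Medical Insurance Levy: 1% × 940.00 = 9.40
Total withheld: 105.46 + 36.66 + 61.66 + 9.40 = 213.18
Net pay: 940.00 − 213.18 = 726.82

726.82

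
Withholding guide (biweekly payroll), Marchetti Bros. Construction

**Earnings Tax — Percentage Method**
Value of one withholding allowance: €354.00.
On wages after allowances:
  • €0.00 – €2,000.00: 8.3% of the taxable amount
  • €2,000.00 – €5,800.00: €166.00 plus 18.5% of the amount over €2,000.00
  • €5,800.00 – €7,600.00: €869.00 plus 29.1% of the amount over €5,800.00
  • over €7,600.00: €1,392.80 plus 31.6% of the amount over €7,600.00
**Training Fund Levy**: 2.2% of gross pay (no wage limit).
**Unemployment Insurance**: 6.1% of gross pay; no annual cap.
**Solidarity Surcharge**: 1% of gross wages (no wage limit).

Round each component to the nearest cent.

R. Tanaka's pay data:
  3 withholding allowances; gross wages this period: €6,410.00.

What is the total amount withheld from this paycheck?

€1,381.51

Earnings Tax: taxable = €6,410.00 − 3×€354.00 = €5,348.00
  €166.00 + 18.5% × (€5,348.00 − €2,000.00) = €166.00 + 18.5% × €3,348.00 = €785.38
Training Fund Levy: 2.2% × €6,410.00 = €141.02
Unemployment Insurance: 6.1% × €6,410.00 = €391.01
Solidarity Surcharge: 1% × €6,410.00 = €64.10
Total: €785.38 + €141.02 + €391.01 + €64.10 = €1,381.51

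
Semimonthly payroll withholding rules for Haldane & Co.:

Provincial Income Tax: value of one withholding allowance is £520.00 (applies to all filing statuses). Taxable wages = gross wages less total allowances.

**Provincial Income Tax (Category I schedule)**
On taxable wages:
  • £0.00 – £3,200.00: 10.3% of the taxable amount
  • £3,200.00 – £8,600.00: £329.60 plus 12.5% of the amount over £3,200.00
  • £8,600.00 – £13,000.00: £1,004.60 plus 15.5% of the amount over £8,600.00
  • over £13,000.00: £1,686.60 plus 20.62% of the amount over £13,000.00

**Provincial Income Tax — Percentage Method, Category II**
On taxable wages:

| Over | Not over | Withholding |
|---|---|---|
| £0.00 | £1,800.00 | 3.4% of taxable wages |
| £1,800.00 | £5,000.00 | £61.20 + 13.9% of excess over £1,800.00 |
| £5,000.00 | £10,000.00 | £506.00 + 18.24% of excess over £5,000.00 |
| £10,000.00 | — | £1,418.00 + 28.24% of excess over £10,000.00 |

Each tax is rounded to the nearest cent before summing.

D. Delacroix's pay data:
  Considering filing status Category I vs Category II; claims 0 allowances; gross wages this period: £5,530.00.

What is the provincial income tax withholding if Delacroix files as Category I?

Provincial Income Tax (Category I): taxable = £5,530.00
  £329.60 + 12.5% × (£5,530.00 − £3,200.00) = £329.60 + 12.5% × £2,330.00 = £620.85

£620.85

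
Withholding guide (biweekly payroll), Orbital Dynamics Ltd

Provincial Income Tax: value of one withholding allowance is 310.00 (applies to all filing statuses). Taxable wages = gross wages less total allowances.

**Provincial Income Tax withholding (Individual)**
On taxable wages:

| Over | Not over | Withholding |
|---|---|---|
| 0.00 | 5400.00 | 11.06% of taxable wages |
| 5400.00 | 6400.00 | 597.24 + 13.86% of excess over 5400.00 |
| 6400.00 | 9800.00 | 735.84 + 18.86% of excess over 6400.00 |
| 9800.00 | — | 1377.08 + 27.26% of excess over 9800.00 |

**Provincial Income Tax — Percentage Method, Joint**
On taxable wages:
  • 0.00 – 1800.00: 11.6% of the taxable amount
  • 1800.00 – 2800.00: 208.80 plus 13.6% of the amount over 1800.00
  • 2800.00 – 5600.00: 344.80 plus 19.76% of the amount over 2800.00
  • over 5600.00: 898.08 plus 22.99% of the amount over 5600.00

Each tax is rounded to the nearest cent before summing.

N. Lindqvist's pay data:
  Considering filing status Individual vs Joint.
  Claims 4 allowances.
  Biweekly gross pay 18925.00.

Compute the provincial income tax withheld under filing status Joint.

Provincial Income Tax (Joint): taxable = 18925.00 − 4×310.00 = 17685.00
  898.08 + 22.99% × (17685.00 − 5600.00) = 898.08 + 22.99% × 12085.00 = 3676.42

3676.42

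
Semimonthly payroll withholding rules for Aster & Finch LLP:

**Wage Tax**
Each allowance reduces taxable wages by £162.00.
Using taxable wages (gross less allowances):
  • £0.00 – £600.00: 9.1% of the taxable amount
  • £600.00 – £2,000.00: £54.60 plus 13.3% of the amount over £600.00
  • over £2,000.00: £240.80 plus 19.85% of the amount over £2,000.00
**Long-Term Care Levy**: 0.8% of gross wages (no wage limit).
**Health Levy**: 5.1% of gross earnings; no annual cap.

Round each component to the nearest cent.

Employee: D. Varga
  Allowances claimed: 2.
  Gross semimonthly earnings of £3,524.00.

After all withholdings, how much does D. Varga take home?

Wage Tax: taxable = £3,524.00 − 2×£162.00 = £3,200.00
  £240.80 + 19.85% × (£3,200.00 − £2,000.00) = £240.80 + 19.85% × £1,200.00 = £479.00
Long-Term Care Levy: 0.8% × £3,524.00 = £28.19
Health Levy: 5.1% × £3,524.00 = £179.72
Total withheld: £479.00 + £28.19 + £179.72 = £686.91
Net pay: £3,524.00 − £686.91 = £2,837.09

£2,837.09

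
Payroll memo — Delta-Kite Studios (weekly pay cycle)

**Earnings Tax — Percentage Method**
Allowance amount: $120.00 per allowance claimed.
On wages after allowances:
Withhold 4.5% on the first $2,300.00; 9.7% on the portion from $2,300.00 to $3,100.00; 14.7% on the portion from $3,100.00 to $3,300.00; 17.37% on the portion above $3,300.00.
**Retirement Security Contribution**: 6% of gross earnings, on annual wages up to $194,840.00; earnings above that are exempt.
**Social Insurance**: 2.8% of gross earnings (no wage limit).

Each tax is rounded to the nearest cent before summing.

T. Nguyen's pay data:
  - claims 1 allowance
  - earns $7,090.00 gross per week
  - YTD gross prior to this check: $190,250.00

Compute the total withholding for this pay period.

$1,321.90

Earnings Tax: taxable = $7,090.00 − 1×$120.00 = $6,970.00
  $210.50 + 17.37% × ($6,970.00 − $3,300.00) = $210.50 + 17.37% × $3,670.00 = $847.98
Retirement Security Contribution: cap $194,840.00 − YTD $190,250.00 = $4,590.00 subject; 6% × $4,590.00 = $275.40
Social Insurance: 2.8% × $7,090.00 = $198.52
Total: $847.98 + $275.40 + $198.52 = $1,321.90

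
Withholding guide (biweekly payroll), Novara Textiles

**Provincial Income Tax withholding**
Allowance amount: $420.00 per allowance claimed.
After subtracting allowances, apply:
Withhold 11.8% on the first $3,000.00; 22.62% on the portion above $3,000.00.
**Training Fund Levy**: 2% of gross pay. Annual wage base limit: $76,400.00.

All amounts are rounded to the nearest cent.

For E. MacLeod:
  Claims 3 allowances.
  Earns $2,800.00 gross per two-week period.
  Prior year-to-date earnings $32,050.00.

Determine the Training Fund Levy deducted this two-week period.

Training Fund Levy: 2% × $2,800.00 = $56.00

$56.00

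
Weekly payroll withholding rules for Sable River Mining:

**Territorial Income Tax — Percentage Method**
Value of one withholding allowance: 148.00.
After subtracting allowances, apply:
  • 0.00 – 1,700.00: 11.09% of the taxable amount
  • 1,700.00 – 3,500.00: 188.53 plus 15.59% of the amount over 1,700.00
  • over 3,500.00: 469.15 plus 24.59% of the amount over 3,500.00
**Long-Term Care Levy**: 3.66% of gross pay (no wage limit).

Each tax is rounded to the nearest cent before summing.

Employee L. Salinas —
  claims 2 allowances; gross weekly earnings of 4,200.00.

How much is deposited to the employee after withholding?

3,477.79

Territorial Income Tax: taxable = 4,200.00 − 2×148.00 = 3,904.00
  469.15 + 24.59% × (3,904.00 − 3,500.00) = 469.15 + 24.59% × 404.00 = 568.49
Long-Term Care Levy: 3.66% × 4,200.00 = 153.72
Total withheld: 568.49 + 153.72 = 722.21
Net pay: 4,200.00 − 722.21 = 3,477.79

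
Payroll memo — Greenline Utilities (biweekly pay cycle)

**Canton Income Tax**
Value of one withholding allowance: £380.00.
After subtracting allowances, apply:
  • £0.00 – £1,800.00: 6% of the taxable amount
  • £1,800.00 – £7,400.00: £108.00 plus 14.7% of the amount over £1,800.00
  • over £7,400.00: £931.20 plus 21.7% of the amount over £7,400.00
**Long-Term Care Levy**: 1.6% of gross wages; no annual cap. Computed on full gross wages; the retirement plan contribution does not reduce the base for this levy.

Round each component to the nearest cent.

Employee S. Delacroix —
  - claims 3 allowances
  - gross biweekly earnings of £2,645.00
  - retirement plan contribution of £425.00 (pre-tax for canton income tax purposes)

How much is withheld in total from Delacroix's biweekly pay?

£107.12

Canton Income Tax: taxable = £2,645.00 − £425.00 − 3×£380.00 = £1,080.00
  6% × £1,080.00 = £64.80
Long-Term Care Levy: 1.6% × £2,645.00 = £42.32
Total: £64.80 + £42.32 = £107.12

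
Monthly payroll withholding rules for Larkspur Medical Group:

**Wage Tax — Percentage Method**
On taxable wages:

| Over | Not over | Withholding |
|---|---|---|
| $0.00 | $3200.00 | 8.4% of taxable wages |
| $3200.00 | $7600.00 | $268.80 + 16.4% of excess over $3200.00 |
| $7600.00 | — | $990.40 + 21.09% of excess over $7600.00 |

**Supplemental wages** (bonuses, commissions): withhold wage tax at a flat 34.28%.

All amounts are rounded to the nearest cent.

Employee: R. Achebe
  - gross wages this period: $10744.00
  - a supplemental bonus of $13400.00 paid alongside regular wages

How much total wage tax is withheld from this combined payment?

$6246.99

Wage Tax: taxable = $10744.00
  $990.40 + 21.09% × ($10744.00 − $7600.00) = $990.40 + 21.09% × $3144.00 = $1653.47
Supplemental (34.28% flat on bonus): 34.28% × $13400.00 = $4593.52
Total wage tax: $1653.47 + $4593.52 = $6246.99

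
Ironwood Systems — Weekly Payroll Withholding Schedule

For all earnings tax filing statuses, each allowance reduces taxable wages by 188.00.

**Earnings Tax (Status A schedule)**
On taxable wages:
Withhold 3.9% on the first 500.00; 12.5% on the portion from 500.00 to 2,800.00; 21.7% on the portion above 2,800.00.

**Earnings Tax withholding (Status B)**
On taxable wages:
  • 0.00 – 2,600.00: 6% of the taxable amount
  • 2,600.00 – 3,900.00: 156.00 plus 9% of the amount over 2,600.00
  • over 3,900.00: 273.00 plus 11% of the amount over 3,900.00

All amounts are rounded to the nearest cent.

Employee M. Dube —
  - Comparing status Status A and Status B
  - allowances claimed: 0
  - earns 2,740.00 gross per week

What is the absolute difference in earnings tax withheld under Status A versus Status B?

Earnings Tax (Status A): taxable = 2,740.00
  19.50 + 12.5% × (2,740.00 − 500.00) = 19.50 + 12.5% × 2,240.00 = 299.50
Earnings Tax (Status B): taxable = 2,740.00
  156.00 + 9% × (2,740.00 − 2,600.00) = 156.00 + 9% × 140.00 = 168.60
Difference: |299.50 − 168.60| = 130.90 (higher under Status A)

130.90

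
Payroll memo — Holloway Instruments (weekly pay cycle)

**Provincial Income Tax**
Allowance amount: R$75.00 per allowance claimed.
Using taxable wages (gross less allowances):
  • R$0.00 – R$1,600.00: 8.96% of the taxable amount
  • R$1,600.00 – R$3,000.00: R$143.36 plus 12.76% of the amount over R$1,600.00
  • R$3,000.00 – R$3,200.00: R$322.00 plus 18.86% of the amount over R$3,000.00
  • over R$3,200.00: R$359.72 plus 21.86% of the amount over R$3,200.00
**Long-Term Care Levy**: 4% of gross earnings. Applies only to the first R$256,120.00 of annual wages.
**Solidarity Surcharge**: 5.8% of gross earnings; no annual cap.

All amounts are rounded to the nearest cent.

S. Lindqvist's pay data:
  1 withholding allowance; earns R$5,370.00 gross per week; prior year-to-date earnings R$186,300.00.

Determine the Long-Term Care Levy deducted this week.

R$214.80

Long-Term Care Levy: 4% × R$5,370.00 = R$214.80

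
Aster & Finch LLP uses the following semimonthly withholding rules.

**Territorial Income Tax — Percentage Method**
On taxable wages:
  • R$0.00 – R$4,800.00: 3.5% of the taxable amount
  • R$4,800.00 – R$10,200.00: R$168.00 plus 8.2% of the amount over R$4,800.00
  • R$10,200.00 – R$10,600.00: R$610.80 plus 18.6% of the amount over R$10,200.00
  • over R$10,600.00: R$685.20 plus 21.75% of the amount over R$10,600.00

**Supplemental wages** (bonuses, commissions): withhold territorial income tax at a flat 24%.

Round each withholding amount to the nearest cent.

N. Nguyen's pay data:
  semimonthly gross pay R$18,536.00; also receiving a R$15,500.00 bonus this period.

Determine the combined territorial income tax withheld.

Territorial Income Tax: taxable = R$18,536.00
  R$685.20 + 21.75% × (R$18,536.00 − R$10,600.00) = R$685.20 + 21.75% × R$7,936.00 = R$2,411.28
Supplemental (24% flat on bonus): 24% × R$15,500.00 = R$3,720.00
Total territorial income tax: R$2,411.28 + R$3,720.00 = R$6,131.28

R$6,131.28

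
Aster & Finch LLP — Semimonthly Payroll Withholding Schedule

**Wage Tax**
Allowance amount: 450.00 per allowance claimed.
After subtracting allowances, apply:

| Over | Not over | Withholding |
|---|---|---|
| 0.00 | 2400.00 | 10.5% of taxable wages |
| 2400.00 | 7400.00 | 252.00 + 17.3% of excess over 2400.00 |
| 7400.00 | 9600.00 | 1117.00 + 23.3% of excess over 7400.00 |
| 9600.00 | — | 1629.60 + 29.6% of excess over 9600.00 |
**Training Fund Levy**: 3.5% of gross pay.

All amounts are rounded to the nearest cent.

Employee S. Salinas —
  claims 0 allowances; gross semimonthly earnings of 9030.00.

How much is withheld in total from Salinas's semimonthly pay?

Wage Tax: taxable = 9030.00
  1117.00 + 23.3% × (9030.00 − 7400.00) = 1117.00 + 23.3% × 1630.00 = 1496.79
Training Fund Levy: 3.5% × 9030.00 = 316.05
Total: 1496.79 + 316.05 = 1812.84

1812.84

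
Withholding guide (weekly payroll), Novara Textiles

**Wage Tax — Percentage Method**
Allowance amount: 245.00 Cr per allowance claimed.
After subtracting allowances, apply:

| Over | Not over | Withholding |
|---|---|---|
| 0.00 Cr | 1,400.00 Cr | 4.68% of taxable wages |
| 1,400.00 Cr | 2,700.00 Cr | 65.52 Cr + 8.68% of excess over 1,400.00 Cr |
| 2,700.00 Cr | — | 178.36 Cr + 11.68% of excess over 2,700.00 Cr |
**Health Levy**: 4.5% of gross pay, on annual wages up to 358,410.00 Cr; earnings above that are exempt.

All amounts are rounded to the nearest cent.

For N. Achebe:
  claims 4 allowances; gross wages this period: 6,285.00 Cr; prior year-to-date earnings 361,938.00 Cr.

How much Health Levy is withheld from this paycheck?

Health Levy: YTD 361,938.00 Cr ≥ cap 358,410.00 Cr → 0.00 Cr

0.00 Cr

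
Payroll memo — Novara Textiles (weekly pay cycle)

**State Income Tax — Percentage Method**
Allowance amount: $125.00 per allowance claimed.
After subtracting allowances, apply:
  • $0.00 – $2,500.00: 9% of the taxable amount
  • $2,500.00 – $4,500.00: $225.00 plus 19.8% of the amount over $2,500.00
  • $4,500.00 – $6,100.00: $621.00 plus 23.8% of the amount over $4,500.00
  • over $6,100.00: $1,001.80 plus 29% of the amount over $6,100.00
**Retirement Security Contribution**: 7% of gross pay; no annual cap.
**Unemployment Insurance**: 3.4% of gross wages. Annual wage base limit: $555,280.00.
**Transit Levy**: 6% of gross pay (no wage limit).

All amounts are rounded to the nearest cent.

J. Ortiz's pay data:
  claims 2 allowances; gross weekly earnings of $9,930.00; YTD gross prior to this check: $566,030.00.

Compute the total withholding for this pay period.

$3,330.90

State Income Tax: taxable = $9,930.00 − 2×$125.00 = $9,680.00
  $1,001.80 + 29% × ($9,680.00 − $6,100.00) = $1,001.80 + 29% × $3,580.00 = $2,040.00
Retirement Security Contribution: 7% × $9,930.00 = $695.10
Unemployment Insurance: YTD $566,030.00 ≥ cap $555,280.00 → $0.00
Transit Levy: 6% × $9,930.00 = $595.80
Total: $2,040.00 + $695.10 + $0.00 + $595.80 = $3,330.90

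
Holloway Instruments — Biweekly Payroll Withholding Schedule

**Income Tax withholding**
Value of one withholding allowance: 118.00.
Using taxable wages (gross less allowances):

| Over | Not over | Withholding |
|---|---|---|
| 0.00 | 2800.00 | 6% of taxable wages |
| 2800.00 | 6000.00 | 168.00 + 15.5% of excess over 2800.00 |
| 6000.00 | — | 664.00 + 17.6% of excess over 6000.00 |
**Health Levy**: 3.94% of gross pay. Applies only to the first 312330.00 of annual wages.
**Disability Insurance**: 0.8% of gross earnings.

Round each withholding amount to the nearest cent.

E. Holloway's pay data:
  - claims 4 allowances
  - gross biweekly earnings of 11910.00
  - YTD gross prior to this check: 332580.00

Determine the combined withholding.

1716.37

Income Tax: taxable = 11910.00 − 4×118.00 = 11438.00
  664.00 + 17.6% × (11438.00 − 6000.00) = 664.00 + 17.6% × 5438.00 = 1621.09
Health Levy: YTD 332580.00 ≥ cap 312330.00 → 0.00
Disability Insurance: 0.8% × 11910.00 = 95.28
Total: 1621.09 + 0.00 + 95.28 = 1716.37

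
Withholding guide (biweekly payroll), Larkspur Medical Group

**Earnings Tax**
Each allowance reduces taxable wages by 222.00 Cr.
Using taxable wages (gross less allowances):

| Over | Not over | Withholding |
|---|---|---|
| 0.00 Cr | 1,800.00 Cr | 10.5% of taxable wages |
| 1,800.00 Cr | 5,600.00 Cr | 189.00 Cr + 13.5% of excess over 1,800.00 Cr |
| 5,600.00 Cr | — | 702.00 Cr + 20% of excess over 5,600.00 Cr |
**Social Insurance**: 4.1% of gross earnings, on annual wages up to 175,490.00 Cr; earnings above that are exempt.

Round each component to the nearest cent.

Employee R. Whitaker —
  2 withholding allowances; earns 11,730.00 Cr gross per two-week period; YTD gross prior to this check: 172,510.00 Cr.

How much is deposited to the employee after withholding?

Earnings Tax: taxable = 11,730.00 Cr − 2×222.00 Cr = 11,286.00 Cr
  702.00 Cr + 20% × (11,286.00 Cr − 5,600.00 Cr) = 702.00 Cr + 20% × 5,686.00 Cr = 1,839.20 Cr
Social Insurance: cap 175,490.00 Cr − YTD 172,510.00 Cr = 2,980.00 Cr subject; 4.1% × 2,980.00 Cr = 122.18 Cr
Total withheld: 1,839.20 Cr + 122.18 Cr = 1,961.38 Cr
Net pay: 11,730.00 Cr − 1,961.38 Cr = 9,768.62 Cr

9,768.62 Cr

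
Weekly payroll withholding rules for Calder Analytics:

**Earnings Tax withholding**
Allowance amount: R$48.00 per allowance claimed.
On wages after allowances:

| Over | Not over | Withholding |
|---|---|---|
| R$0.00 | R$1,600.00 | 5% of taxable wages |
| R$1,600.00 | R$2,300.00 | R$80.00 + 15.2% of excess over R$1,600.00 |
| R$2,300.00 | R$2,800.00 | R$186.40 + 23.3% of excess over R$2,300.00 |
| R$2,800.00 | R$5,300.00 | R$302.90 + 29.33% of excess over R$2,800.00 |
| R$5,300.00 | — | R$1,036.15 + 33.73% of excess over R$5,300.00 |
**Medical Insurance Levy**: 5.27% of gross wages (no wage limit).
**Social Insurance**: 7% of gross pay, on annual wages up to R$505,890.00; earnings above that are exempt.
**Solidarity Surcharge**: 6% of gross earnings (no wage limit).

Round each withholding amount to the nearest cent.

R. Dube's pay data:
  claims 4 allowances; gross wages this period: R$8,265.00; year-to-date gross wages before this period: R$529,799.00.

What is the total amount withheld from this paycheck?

Earnings Tax: taxable = R$8,265.00 − 4×R$48.00 = R$8,073.00
  R$1,036.15 + 33.73% × (R$8,073.00 − R$5,300.00) = R$1,036.15 + 33.73% × R$2,773.00 = R$1,971.48
Medical Insurance Levy: 5.27% × R$8,265.00 = R$435.57
Social Insurance: YTD R$529,799.00 ≥ cap R$505,890.00 → R$0.00
Solidarity Surcharge: 6% × R$8,265.00 = R$495.90
Total: R$1,971.48 + R$435.57 + R$0.00 + R$495.90 = R$2,902.95

R$2,902.95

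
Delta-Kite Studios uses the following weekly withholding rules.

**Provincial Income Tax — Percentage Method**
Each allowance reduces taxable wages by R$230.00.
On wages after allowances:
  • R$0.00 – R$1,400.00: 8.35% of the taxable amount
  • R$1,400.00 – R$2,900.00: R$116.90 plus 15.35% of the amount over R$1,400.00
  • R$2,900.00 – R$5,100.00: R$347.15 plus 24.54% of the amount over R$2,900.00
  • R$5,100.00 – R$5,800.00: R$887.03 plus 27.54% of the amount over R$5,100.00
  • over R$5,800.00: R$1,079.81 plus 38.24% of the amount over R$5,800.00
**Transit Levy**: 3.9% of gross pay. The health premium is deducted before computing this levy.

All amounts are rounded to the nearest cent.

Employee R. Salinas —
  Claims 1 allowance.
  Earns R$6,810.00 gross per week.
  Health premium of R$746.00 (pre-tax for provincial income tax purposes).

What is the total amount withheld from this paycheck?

R$1,329.31

Provincial Income Tax: taxable = R$6,810.00 − R$746.00 − 1×R$230.00 = R$5,834.00
  R$1,079.81 + 38.24% × (R$5,834.00 − R$5,800.00) = R$1,079.81 + 38.24% × R$34.00 = R$1,092.81
Transit Levy: 3.9% × R$6,064.00 = R$236.50
Total: R$1,092.81 + R$236.50 = R$1,329.31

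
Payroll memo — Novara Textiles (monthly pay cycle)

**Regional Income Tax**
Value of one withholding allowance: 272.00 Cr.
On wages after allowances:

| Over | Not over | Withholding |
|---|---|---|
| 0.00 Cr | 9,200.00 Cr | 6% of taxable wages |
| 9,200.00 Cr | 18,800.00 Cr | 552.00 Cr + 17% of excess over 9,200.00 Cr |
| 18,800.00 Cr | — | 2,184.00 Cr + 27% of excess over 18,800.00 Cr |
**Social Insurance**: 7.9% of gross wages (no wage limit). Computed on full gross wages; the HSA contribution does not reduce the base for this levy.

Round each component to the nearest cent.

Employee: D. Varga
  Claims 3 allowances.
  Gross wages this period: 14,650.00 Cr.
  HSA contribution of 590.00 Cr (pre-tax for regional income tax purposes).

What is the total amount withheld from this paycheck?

Regional Income Tax: taxable = 14,650.00 Cr − 590.00 Cr − 3×272.00 Cr = 13,244.00 Cr
  552.00 Cr + 17% × (13,244.00 Cr − 9,200.00 Cr) = 552.00 Cr + 17% × 4,044.00 Cr = 1,239.48 Cr
Social Insurance: 7.9% × 14,650.00 Cr = 1,157.35 Cr
Total: 1,239.48 Cr + 1,157.35 Cr = 2,396.83 Cr

2,396.83 Cr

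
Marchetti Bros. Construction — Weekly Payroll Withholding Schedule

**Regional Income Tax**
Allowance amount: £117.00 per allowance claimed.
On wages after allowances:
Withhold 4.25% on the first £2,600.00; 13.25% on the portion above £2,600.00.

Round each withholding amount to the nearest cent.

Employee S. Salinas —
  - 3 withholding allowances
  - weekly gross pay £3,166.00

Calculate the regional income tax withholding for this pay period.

Regional Income Tax: taxable = £3,166.00 − 3×£117.00 = £2,815.00
  £110.50 + 13.25% × (£2,815.00 − £2,600.00) = £110.50 + 13.25% × £215.00 = £138.99

£138.99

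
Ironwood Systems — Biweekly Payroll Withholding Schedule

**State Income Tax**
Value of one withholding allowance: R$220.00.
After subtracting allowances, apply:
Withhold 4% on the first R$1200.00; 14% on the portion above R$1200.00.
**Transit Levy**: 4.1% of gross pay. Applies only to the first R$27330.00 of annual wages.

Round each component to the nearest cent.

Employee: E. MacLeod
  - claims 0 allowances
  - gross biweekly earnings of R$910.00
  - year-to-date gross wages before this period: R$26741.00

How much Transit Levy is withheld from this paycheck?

R$24.15

Transit Levy: cap R$27330.00 − YTD R$26741.00 = R$589.00 subject; 4.1% × R$589.00 = R$24.15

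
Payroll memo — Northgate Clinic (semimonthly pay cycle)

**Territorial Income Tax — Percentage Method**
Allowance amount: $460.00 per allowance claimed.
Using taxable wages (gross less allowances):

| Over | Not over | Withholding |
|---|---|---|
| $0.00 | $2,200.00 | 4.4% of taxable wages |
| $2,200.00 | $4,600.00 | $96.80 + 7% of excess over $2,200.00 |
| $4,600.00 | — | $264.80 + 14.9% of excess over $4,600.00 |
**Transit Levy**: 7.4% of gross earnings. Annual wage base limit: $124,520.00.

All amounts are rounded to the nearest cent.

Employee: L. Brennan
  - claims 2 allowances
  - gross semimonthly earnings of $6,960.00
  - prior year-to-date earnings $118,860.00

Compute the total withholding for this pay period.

$898.20

Territorial Income Tax: taxable = $6,960.00 − 2×$460.00 = $6,040.00
  $264.80 + 14.9% × ($6,040.00 − $4,600.00) = $264.80 + 14.9% × $1,440.00 = $479.36
Transit Levy: cap $124,520.00 − YTD $118,860.00 = $5,660.00 subject; 7.4% × $5,660.00 = $418.84
Total: $479.36 + $418.84 = $898.20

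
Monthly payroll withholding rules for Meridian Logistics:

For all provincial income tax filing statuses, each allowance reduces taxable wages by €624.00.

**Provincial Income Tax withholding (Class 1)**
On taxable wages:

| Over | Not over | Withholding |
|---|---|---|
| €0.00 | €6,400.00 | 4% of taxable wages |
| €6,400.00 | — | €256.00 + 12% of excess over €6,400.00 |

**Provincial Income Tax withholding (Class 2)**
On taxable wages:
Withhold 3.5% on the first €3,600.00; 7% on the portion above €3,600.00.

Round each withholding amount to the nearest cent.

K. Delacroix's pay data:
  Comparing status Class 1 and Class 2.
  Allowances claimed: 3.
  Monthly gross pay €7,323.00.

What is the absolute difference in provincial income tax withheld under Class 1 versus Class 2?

Provincial Income Tax (Class 1): taxable = €7,323.00 − 3×€624.00 = €5,451.00
  4% × €5,451.00 = €218.04
Provincial Income Tax (Class 2): taxable = €7,323.00 − 3×€624.00 = €5,451.00
  €126.00 + 7% × (€5,451.00 − €3,600.00) = €126.00 + 7% × €1,851.00 = €255.57
Difference: |€218.04 − €255.57| = €37.53 (higher under Class 2)

€37.53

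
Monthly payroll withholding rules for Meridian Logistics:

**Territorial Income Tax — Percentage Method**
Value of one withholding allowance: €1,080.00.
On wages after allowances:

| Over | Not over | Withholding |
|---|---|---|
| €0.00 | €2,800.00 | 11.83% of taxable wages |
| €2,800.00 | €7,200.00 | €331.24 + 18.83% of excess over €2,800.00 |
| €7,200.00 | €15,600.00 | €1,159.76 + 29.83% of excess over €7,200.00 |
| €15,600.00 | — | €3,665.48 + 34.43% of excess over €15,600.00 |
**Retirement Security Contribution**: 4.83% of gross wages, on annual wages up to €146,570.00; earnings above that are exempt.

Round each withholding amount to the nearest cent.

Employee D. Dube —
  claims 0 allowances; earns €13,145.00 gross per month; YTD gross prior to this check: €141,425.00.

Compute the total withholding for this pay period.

€3,181.65

Territorial Income Tax: taxable = €13,145.00
  €1,159.76 + 29.83% × (€13,145.00 − €7,200.00) = €1,159.76 + 29.83% × €5,945.00 = €2,933.15
Retirement Security Contribution: cap €146,570.00 − YTD €141,425.00 = €5,145.00 subject; 4.83% × €5,145.00 = €248.50
Total: €2,933.15 + €248.50 = €3,181.65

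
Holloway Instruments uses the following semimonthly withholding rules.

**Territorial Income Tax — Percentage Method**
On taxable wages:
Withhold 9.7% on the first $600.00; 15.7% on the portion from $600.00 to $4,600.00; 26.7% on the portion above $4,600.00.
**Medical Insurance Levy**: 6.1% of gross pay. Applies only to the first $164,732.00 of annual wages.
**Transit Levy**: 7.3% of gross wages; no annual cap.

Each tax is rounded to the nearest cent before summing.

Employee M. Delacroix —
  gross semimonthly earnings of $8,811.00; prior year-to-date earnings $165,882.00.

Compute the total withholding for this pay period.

$2,453.74

Territorial Income Tax: taxable = $8,811.00
  $686.20 + 26.7% × ($8,811.00 − $4,600.00) = $686.20 + 26.7% × $4,211.00 = $1,810.54
Medical Insurance Levy: YTD $165,882.00 ≥ cap $164,732.00 → $0.00
Transit Levy: 7.3% × $8,811.00 = $643.20
Total: $1,810.54 + $0.00 + $643.20 = $2,453.74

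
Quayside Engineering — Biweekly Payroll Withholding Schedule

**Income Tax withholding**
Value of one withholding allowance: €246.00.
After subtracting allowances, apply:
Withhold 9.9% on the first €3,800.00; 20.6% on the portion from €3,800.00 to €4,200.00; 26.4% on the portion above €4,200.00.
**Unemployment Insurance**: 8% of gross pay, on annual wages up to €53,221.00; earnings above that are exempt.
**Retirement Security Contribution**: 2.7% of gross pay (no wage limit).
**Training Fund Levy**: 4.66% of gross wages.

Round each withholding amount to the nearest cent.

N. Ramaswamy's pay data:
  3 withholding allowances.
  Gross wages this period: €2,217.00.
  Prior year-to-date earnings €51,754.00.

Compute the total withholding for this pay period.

€426.95

Income Tax: taxable = €2,217.00 − 3×€246.00 = €1,479.00
  9.9% × €1,479.00 = €146.42
Unemployment Insurance: cap €53,221.00 − YTD €51,754.00 = €1,467.00 subject; 8% × €1,467.00 = €117.36
Retirement Security Contribution: 2.7% × €2,217.00 = €59.86
Training Fund Levy: 4.66% × €2,217.00 = €103.31
Total: €146.42 + €117.36 + €59.86 + €103.31 = €426.95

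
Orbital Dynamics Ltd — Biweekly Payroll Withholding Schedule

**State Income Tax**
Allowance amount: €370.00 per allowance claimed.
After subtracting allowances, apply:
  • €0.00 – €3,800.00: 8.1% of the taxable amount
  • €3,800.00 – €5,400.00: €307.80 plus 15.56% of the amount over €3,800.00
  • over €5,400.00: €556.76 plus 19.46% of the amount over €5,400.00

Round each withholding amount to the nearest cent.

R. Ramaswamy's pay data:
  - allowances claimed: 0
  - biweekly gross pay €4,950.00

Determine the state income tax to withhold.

€486.74

State Income Tax: taxable = €4,950.00
  €307.80 + 15.56% × (€4,950.00 − €3,800.00) = €307.80 + 15.56% × €1,150.00 = €486.74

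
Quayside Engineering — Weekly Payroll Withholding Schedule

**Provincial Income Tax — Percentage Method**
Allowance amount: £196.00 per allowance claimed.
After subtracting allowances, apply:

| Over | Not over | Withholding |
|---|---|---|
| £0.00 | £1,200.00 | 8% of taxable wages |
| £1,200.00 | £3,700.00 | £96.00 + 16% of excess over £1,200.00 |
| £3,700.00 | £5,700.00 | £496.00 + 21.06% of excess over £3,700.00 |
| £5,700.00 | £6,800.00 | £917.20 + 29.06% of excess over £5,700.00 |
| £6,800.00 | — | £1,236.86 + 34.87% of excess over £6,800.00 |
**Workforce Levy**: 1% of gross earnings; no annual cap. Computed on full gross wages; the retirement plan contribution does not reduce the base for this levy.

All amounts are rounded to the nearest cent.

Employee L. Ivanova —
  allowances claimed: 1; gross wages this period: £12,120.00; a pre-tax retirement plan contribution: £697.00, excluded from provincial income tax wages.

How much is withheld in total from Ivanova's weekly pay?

£2,901.75

Provincial Income Tax: taxable = £12,120.00 − £697.00 − 1×£196.00 = £11,227.00
  £1,236.86 + 34.87% × (£11,227.00 − £6,800.00) = £1,236.86 + 34.87% × £4,427.00 = £2,780.55
Workforce Levy: 1% × £12,120.00 = £121.20
Total: £2,780.55 + £121.20 = £2,901.75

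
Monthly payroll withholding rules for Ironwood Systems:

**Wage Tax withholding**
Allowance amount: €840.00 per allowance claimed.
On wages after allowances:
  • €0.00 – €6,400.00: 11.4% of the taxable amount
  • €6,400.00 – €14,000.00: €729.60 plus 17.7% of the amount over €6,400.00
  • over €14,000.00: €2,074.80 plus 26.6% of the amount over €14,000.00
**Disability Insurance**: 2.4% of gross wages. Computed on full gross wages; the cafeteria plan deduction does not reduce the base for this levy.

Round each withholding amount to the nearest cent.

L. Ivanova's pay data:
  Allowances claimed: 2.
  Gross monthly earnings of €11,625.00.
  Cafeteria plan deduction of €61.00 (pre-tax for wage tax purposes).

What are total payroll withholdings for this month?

€1,625.27

Wage Tax: taxable = €11,625.00 − €61.00 − 2×€840.00 = €9,884.00
  €729.60 + 17.7% × (€9,884.00 − €6,400.00) = €729.60 + 17.7% × €3,484.00 = €1,346.27
Disability Insurance: 2.4% × €11,625.00 = €279.00
Total: €1,346.27 + €279.00 = €1,625.27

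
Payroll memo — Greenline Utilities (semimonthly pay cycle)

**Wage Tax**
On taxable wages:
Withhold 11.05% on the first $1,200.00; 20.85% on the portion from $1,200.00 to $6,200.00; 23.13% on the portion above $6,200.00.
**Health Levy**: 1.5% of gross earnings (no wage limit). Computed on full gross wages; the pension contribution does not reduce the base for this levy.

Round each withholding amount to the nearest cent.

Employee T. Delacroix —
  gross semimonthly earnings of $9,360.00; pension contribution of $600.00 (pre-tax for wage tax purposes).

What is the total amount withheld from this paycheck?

$1,907.63

Wage Tax: taxable = $9,360.00 − $600.00 = $8,760.00
  $1,175.10 + 23.13% × ($8,760.00 − $6,200.00) = $1,175.10 + 23.13% × $2,560.00 = $1,767.23
Health Levy: 1.5% × $9,360.00 = $140.40
Total: $1,767.23 + $140.40 = $1,907.63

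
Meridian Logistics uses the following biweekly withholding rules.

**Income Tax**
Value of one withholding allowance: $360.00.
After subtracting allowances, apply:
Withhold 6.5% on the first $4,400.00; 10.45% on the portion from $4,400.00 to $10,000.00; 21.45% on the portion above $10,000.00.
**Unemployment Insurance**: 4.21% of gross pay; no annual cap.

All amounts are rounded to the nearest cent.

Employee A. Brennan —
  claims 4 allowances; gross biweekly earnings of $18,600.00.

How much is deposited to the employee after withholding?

$15,409.92

Income Tax: taxable = $18,600.00 − 4×$360.00 = $17,160.00
  $871.20 + 21.45% × ($17,160.00 − $10,000.00) = $871.20 + 21.45% × $7,160.00 = $2,407.02
Unemployment Insurance: 4.21% × $18,600.00 = $783.06
Total withheld: $2,407.02 + $783.06 = $3,190.08
Net pay: $18,600.00 − $3,190.08 = $15,409.92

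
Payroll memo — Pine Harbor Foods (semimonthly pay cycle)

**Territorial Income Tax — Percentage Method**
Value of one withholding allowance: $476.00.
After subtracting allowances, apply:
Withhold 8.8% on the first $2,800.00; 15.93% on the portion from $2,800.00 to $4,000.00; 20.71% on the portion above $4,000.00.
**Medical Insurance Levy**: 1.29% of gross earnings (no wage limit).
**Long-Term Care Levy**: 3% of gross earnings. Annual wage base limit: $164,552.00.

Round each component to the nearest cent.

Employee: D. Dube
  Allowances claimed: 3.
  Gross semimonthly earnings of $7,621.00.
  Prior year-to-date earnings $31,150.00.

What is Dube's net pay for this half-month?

Territorial Income Tax: taxable = $7,621.00 − 3×$476.00 = $6,193.00
  $437.56 + 20.71% × ($6,193.00 − $4,000.00) = $437.56 + 20.71% × $2,193.00 = $891.73
Medical Insurance Levy: 1.29% × $7,621.00 = $98.31
Long-Term Care Levy: 3% × $7,621.00 = $228.63
Total withheld: $891.73 + $98.31 + $228.63 = $1,218.67
Net pay: $7,621.00 − $1,218.67 = $6,402.33

$6,402.33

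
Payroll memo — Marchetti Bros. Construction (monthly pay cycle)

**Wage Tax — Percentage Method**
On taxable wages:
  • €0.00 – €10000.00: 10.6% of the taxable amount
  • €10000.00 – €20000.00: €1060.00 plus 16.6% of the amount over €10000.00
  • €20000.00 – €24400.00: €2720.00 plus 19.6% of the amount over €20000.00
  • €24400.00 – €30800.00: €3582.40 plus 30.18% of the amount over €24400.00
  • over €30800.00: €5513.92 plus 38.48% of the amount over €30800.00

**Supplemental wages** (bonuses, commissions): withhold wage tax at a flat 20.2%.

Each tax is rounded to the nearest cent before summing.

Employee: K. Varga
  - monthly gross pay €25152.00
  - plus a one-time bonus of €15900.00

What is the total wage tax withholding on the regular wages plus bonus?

€7021.15

Wage Tax: taxable = €25152.00
  €3582.40 + 30.18% × (€25152.00 − €24400.00) = €3582.40 + 30.18% × €752.00 = €3809.35
Supplemental (20.2% flat on bonus): 20.2% × €15900.00 = €3211.80
Total wage tax: €3809.35 + €3211.80 = €7021.15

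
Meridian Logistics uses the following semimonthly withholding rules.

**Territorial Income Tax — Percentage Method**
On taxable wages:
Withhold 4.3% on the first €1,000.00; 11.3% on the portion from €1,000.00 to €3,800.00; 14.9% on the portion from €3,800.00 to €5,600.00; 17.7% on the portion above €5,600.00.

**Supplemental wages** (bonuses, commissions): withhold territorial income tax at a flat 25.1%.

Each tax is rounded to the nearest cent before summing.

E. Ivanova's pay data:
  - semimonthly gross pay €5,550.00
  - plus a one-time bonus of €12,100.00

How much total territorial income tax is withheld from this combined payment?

Territorial Income Tax: taxable = €5,550.00
  €359.40 + 14.9% × (€5,550.00 − €3,800.00) = €359.40 + 14.9% × €1,750.00 = €620.15
Supplemental (25.1% flat on bonus): 25.1% × €12,100.00 = €3,037.10
Total territorial income tax: €620.15 + €3,037.10 = €3,657.25

€3,657.25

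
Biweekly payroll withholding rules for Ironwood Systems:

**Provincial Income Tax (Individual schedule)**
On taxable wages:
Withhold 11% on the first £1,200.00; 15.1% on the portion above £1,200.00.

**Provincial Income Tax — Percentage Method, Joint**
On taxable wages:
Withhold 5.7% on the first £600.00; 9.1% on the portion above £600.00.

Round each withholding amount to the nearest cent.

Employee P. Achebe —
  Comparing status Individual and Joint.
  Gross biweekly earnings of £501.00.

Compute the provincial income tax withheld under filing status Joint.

Provincial Income Tax (Joint): taxable = £501.00
  5.7% × £501.00 = £28.56

£28.56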